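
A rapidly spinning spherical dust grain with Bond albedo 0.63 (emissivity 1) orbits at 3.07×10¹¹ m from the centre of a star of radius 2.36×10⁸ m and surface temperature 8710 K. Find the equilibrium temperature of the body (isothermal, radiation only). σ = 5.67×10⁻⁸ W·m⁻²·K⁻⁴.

The star's surface emits σT_*⁴; at distance d the flux is S = σT_*⁴(R_*/d)².
S = 5.67×10⁻⁸·(8710)⁴·(2.36×10⁸/3.07×10¹¹)² = 192.8 W/m².
For an isothermal sphere T⁴ = (1−a)S/(4σ) = 3.146×10⁸ K⁴.

T ≈ 133 K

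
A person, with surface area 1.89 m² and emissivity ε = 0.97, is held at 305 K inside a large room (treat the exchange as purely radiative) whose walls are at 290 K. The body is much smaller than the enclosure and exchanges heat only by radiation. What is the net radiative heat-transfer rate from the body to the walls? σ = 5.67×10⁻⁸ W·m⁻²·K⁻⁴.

P_net ≈ 164 W

For a small grey body in a large enclosure: P_net = εσA(T_body⁴ − T_wall⁴).
A = 1.89 m²; T_body⁴ − T_wall⁴ = 8.654×10⁹ − 7.073×10⁹ = 1.581×10⁹ K⁴.
|P_net| = 0.97·5.67×10⁻⁸·1.890·1.581×10⁹.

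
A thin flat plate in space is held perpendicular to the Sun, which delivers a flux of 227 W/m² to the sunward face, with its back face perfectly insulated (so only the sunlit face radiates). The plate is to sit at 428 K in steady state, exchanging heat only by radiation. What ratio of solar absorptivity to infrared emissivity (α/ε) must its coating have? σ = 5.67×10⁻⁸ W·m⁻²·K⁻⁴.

α/ε ≈ 8.38

Balance: αS·A = εσ·1A·T⁴ ⇒ α/ε = σT⁴/S.
α/ε = 5.67×10⁻⁸·(428)⁴/227 = 5.67×10⁻⁸·3.356×10¹⁰/227.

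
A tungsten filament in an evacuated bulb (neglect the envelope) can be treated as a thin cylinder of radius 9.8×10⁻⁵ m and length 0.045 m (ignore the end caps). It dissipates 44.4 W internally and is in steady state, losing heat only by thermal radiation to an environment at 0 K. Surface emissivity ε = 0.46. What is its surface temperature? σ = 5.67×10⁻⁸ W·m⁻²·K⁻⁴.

T ≈ 2800 K

Steady state: internal power = radiated power, P = εσA T⁴.
Radiating area A = 2πrL = 2.771×10⁻⁵ m².
T⁴ = P/(εσA) = 44.4/(0.46·5.67×10⁻⁸·2.771×10⁻⁵) = 6.144×10¹³ K⁴.
T = (6.144×10¹³)^(1/4).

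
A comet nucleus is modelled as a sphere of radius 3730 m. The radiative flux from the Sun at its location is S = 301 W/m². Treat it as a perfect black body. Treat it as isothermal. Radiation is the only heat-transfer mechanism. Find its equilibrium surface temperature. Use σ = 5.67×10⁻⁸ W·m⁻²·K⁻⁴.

At equilibrium, absorbed power = emitted power.
Absorbing cross-section = πr² = 4.371×10⁷ m²; emitting surface = 4πr² = 1.748×10⁸ m² (ratio 4).
S·A_cross = εσ·A_surf·T⁴  ⇒  T⁴ = S/(4σ).
T⁴ = 1.00·301/(4·5.67×10⁻⁸) = 1.327×10⁹ K⁴.
T = (1.327×10⁹)^(1/4).

T ≈ 191 K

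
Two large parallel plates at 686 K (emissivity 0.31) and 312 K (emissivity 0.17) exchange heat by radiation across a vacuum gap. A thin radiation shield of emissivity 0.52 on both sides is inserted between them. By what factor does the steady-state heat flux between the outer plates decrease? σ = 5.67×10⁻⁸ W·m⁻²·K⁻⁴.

Without shield: q₀ = σΔ(T⁴)/(1/ε₁+1/ε₂−1) with denominator 8.108.
With shield the two gaps are in series; the resistances add: (1/ε₁+1/ε_s−1)+(1/ε_s+1/ε₂−1) = 4.149+6.805 = 10.95.
Heat-flux ratio q₀/q = 10.95/8.108.

factor ≈ 1.35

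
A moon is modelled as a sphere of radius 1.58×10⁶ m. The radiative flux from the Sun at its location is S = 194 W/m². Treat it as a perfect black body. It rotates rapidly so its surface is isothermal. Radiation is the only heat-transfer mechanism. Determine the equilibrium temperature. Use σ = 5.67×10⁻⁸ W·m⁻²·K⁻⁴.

At equilibrium, absorbed power = emitted power.
Absorbing cross-section = πr² = 7.843×10¹² m²; emitting surface = 4πr² = 3.137×10¹³ m² (ratio 4).
S·A_cross = εσ·A_surf·T⁴  ⇒  T⁴ = S/(4σ).
T⁴ = 1.00·194/(4·5.67×10⁻⁸) = 8.554×10⁸ K⁴.
T = (8.554×10⁸)^(1/4).

T ≈ 171 K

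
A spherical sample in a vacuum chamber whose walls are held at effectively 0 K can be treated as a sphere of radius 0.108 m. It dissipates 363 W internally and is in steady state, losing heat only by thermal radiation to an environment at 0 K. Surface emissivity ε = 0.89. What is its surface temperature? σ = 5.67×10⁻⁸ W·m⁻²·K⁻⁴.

Steady state: internal power = radiated power, P = εσA T⁴.
Radiating area A = 4πr² = 0.1466 m².
T⁴ = P/(εσA) = 363/(0.89·5.67×10⁻⁸·0.1466) = 4.908×10¹⁰ K⁴.
T = (4.908×10¹⁰)^(1/4).

T ≈ 471 K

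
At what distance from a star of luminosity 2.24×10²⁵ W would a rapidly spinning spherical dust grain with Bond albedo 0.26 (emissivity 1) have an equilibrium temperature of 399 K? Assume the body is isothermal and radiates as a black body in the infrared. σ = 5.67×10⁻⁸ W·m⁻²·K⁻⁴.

For an isothermal black-emitting sphere, (1−a)S·πr² = σ·4πr²·T⁴ ⇒ S = 4σT⁴/(1−a).
S = 4·5.67×10⁻⁸·(399)⁴/0.740 = 7768 W/m².
Flux falls as S = L/(4πd²), so d = √(L/(4πS)) = √(2.24×10²⁵/(4π·7768)).

d ≈ 1.51×10¹⁰ m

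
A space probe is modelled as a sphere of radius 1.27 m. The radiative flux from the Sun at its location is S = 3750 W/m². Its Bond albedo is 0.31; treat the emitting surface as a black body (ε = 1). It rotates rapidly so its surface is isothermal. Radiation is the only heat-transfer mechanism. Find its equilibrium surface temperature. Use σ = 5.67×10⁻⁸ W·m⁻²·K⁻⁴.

At equilibrium, absorbed power = emitted power.
Absorbing cross-section = πr² = 5.067 m²; emitting surface = 4πr² = 20.27 m² (ratio 4).
(1−a)S·A_cross = εσ·A_surf·T⁴  ⇒  T⁴ = (1−a)S/(4σ).
T⁴ = 0.690·3750/(4·5.67×10⁻⁸) = 1.141×10¹⁰ K⁴.
T = (1.141×10¹⁰)^(1/4).

T ≈ 327 K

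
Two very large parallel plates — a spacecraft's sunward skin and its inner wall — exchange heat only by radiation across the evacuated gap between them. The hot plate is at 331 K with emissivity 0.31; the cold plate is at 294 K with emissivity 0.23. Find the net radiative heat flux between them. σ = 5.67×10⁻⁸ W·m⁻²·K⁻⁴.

q ≈ 39.1 W/m²

For two infinite grey parallel plates, q = σ(T₁⁴ − T₂⁴)/(1/ε₁ + 1/ε₂ − 1).
T₁⁴ − T₂⁴ = 1.200×10¹⁰ − 7.471×10⁹ = 4.532×10⁹ K⁴.
1/ε₁ + 1/ε₂ − 1 = 3.226 + 4.348 − 1 = 6.574.
q = 5.67×10⁻⁸ × 4.532×10⁹ / 6.574.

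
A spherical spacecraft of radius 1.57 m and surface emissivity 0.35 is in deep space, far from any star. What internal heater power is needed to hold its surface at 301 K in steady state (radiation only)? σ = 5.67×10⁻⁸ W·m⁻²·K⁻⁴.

P = εσ·4πr²·T⁴.
4πr² = 30.97 m²; T⁴ = 8.209×10⁹ K⁴.
P = 0.35·5.67×10⁻⁸·30.97·8.209×10⁹.

P ≈ 5050 W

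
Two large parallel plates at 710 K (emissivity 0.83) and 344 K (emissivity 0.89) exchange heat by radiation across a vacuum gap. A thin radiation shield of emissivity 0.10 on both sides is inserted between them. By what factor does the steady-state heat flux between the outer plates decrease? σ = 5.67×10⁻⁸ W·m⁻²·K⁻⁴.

Without shield: q₀ = σΔ(T⁴)/(1/ε₁+1/ε₂−1) with denominator 1.328.
With shield the two gaps are in series; the resistances add: (1/ε₁+1/ε_s−1)+(1/ε_s+1/ε₂−1) = 10.20+10.12 = 20.33.
Heat-flux ratio q₀/q = 20.33/1.328.

factor ≈ 15.3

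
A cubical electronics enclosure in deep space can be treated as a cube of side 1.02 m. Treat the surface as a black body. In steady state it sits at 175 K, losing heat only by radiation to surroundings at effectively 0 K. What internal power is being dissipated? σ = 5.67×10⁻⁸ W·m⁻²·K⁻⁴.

Steady state: P = εσA T⁴.
A = 6L² = 6.242 m²; T⁴ = (175)⁴ = 9.379×10⁸ K⁴.
P = 1.0 × 5.67×10⁻⁸ × 6.242 × 9.379×10⁸.

P ≈ 332 W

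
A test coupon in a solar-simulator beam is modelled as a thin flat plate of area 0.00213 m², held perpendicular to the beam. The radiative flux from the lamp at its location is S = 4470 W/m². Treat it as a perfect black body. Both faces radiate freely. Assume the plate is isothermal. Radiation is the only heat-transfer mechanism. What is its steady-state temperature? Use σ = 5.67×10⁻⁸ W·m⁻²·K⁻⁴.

At equilibrium, absorbed power = emitted power.
Absorbing cross-section = A = 0.002130 m²; emitting surface = 2A = 0.004260 m² (ratio 2).
S·A_cross = εσ·A_surf·T⁴  ⇒  T⁴ = S/(2σ).
T⁴ = 1.00·4470/(2·5.67×10⁻⁸) = 3.942×10¹⁰ K⁴.
T = (3.942×10¹⁰)^(1/4).

T ≈ 446 K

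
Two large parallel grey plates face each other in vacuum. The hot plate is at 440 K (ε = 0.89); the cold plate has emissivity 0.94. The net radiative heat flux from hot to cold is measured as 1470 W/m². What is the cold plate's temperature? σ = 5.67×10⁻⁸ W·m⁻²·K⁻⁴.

T₂ ≈ 286 K

q = σ(T₁⁴ − T₂⁴)/(1/ε₁ + 1/ε₂ − 1); denominator = 1.187.
T₂⁴ = T₁⁴ − q·(1/ε₁+1/ε₂−1)/σ = 3.748×10¹⁰ − 1470·1.187/5.67×10⁻⁸
    = 6.696×10⁹ K⁴.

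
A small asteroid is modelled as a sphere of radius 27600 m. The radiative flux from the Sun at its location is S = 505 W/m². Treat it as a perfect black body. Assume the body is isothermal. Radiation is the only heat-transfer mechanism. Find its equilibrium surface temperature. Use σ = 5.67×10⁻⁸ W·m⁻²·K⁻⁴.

At equilibrium, absorbed power = emitted power.
Absorbing cross-section = πr² = 2.393×10⁹ m²; emitting surface = 4πr² = 9.573×10⁹ m² (ratio 4).
S·A_cross = εσ·A_surf·T⁴  ⇒  T⁴ = S/(4σ).
T⁴ = 1.00·505/(4·5.67×10⁻⁸) = 2.227×10⁹ K⁴.
T = (2.227×10⁹)^(1/4).

T ≈ 217 K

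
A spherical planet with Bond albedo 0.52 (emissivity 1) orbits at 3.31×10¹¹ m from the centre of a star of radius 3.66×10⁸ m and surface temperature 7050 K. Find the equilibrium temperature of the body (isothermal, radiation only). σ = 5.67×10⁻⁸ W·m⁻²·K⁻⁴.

The star's surface emits σT_*⁴; at distance d the flux is S = σT_*⁴(R_*/d)².
S = 5.67×10⁻⁸·(7050)⁴·(3.66×10⁸/3.31×10¹¹)² = 171.3 W/m².
For an isothermal sphere T⁴ = (1−a)S/(4σ) = 3.624×10⁸ K⁴.

T ≈ 138 K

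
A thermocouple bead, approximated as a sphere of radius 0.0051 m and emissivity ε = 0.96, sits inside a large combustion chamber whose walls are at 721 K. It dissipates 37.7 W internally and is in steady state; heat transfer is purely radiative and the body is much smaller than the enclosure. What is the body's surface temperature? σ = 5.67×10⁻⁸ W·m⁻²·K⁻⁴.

T ≈ 1240 K

For a small grey body in a large enclosure, net radiated power = εσA(T⁴ − T_w⁴).
Steady state: P = εσA(T⁴ − T_w⁴) with A = 4πr² = 3.269×10⁻⁴ m².
T⁴ = P/(εσA) + T_w⁴ = 37.7/(0.96·5.67×10⁻⁸·3.269×10⁻⁴) + (721)⁴
    = 2.119×10¹² + 2.702×10¹¹ = 2.389×10¹² K⁴.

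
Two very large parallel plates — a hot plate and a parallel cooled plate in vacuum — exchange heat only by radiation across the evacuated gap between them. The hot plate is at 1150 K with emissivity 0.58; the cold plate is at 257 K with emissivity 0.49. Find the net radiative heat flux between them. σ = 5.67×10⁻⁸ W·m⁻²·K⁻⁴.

q ≈ 35800 W/m²

For two infinite grey parallel plates, q = σ(T₁⁴ − T₂⁴)/(1/ε₁ + 1/ε₂ − 1).
T₁⁴ − T₂⁴ = 1.749×10¹² − 4.362×10⁹ = 1.745×10¹² K⁴.
1/ε₁ + 1/ε₂ − 1 = 1.724 + 2.041 − 1 = 2.765.
q = 5.67×10⁻⁸ × 1.745×10¹² / 2.765.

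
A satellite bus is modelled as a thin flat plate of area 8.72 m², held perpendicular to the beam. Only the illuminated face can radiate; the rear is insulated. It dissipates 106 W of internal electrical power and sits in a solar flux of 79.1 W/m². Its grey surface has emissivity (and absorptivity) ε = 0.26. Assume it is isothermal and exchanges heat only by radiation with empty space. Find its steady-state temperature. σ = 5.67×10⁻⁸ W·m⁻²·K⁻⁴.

At steady state, absorbed solar power + internal power = radiated power.
Absorbed: α·S·A_cross = 0.26·79.1·8.720 = 179.3 W (cross-section A).
Total input = 179.3 + 106 = 285.3 W.
Radiated: εσ·A_surf·T⁴ with A_surf = A = 8.720 m².
T⁴ = 285.3/(0.26·5.67×10⁻⁸·8.720) = 2.220×10⁹ K⁴.

T ≈ 217 K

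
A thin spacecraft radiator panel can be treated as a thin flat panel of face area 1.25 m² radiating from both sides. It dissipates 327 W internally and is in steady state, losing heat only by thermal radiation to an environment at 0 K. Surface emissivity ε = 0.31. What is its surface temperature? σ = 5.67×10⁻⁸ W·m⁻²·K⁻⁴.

T ≈ 294 K

Steady state: internal power = radiated power, P = εσA T⁴.
Radiating area A = 2·1.25 = 2.500 m².
T⁴ = P/(εσA) = 327/(0.31·5.67×10⁻⁸·2.500) = 7.442×10⁹ K⁴.
T = (7.442×10⁹)^(1/4).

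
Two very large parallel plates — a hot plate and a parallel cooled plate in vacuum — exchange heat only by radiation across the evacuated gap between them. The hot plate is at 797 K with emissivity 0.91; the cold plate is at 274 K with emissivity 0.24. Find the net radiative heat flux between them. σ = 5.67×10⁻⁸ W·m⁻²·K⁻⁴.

q ≈ 5290 W/m²

For two infinite grey parallel plates, q = σ(T₁⁴ − T₂⁴)/(1/ε₁ + 1/ε₂ − 1).
T₁⁴ − T₂⁴ = 4.035×10¹¹ − 5.636×10⁹ = 3.979×10¹¹ K⁴.
1/ε₁ + 1/ε₂ − 1 = 1.099 + 4.167 − 1 = 4.266.
q = 5.67×10⁻⁸ × 3.979×10¹¹ / 4.266.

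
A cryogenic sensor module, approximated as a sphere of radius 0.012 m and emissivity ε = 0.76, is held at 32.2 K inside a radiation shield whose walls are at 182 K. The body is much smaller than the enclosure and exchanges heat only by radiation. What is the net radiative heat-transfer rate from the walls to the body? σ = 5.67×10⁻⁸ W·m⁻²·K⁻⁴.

P_net ≈ 0.0855 W

For a small grey body in a large enclosure: P_net = εσA(T_body⁴ − T_wall⁴).
A = 4πr² = 0.001810 m²; T_body⁴ − T_wall⁴ = 1.075×10⁶ − 1.097×10⁹ = -1.096×10⁹ K⁴.
|P_net| = 0.76·5.67×10⁻⁸·0.001810·1.096×10⁹.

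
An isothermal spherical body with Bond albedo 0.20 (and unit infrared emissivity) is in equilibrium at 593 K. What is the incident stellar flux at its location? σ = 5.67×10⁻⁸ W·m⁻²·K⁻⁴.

(1−a)S·πr² = σ·4πr²·T⁴ ⇒ S = 4σT⁴/(1−a).
S = 4·5.67×10⁻⁸·1.237×10¹¹/0.800.

S ≈ 35100 W/m²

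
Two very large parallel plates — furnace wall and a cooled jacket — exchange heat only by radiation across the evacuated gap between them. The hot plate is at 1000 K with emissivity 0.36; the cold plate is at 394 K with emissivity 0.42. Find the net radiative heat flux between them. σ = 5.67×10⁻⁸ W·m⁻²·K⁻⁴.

For two infinite grey parallel plates, q = σ(T₁⁴ − T₂⁴)/(1/ε₁ + 1/ε₂ − 1).
T₁⁴ − T₂⁴ = 1.000×10¹² − 2.410×10¹⁰ = 9.759×10¹¹ K⁴.
1/ε₁ + 1/ε₂ − 1 = 2.778 + 2.381 − 1 = 4.159.
q = 5.67×10⁻⁸ × 9.759×10¹¹ / 4.159.

q ≈ 13300 W/m²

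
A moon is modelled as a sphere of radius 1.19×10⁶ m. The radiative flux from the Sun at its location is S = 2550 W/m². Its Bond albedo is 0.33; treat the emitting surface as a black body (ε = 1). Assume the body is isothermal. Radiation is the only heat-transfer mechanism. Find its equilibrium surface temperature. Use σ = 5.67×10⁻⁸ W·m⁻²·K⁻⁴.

At equilibrium, absorbed power = emitted power.
Absorbing cross-section = πr² = 4.449×10¹² m²; emitting surface = 4πr² = 1.780×10¹³ m² (ratio 4).
(1−a)S·A_cross = εσ·A_surf·T⁴  ⇒  T⁴ = (1−a)S/(4σ).
T⁴ = 0.670·2550/(4·5.67×10⁻⁸) = 7.533×10⁹ K⁴.
T = (7.533×10⁹)^(1/4).

T ≈ 295 K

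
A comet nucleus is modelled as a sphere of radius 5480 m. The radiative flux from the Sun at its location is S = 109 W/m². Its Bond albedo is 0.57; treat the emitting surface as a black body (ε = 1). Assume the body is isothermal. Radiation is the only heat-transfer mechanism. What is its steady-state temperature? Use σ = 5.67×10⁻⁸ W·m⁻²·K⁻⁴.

T ≈ 120 K

At equilibrium, absorbed power = emitted power.
Absorbing cross-section = πr² = 9.434×10⁷ m²; emitting surface = 4πr² = 3.774×10⁸ m² (ratio 4).
(1−a)S·A_cross = εσ·A_surf·T⁴  ⇒  T⁴ = (1−a)S/(4σ).
T⁴ = 0.430·109/(4·5.67×10⁻⁸) = 2.067×10⁸ K⁴.
T = (2.067×10⁸)^(1/4).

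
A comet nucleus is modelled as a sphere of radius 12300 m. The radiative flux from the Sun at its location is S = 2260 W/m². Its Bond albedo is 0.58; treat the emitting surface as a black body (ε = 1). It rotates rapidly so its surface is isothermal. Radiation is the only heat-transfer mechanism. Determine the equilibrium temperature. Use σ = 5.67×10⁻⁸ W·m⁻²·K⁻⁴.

At equilibrium, absorbed power = emitted power.
Absorbing cross-section = πr² = 4.753×10⁸ m²; emitting surface = 4πr² = 1.901×10⁹ m² (ratio 4).
(1−a)S·A_cross = εσ·A_surf·T⁴  ⇒  T⁴ = (1−a)S/(4σ).
T⁴ = 0.420·2260/(4·5.67×10⁻⁸) = 4.185×10⁹ K⁴.
T = (4.185×10⁹)^(1/4).

T ≈ 254 K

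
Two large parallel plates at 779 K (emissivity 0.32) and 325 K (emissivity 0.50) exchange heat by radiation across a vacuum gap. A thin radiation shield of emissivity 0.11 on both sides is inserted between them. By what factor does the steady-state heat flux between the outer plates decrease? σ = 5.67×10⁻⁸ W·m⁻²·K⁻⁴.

factor ≈ 5.17

Without shield: q₀ = σΔ(T⁴)/(1/ε₁+1/ε₂−1) with denominator 4.125.
With shield the two gaps are in series; the resistances add: (1/ε₁+1/ε_s−1)+(1/ε_s+1/ε₂−1) = 11.22+10.09 = 21.31.
Heat-flux ratio q₀/q = 21.31/4.125.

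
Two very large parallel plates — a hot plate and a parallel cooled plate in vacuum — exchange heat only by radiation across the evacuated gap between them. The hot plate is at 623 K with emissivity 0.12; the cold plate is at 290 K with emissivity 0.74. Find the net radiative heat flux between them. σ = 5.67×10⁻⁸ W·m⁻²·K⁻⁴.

q ≈ 937 W/m²

For two infinite grey parallel plates, q = σ(T₁⁴ − T₂⁴)/(1/ε₁ + 1/ε₂ − 1).
T₁⁴ − T₂⁴ = 1.506×10¹¹ − 7.073×10⁹ = 1.436×10¹¹ K⁴.
1/ε₁ + 1/ε₂ − 1 = 8.333 + 1.351 − 1 = 8.685.
q = 5.67×10⁻⁸ × 1.436×10¹¹ / 8.685.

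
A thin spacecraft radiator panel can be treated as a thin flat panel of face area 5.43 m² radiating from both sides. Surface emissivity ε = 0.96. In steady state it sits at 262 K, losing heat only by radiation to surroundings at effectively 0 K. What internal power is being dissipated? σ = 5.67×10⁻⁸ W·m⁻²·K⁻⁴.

P ≈ 2790 W

Steady state: P = εσA T⁴.
A = 2·5.43 = 10.86 m²; T⁴ = (262)⁴ = 4.712×10⁹ K⁴.
P = 0.96 × 5.67×10⁻⁸ × 10.86 × 4.712×10⁹.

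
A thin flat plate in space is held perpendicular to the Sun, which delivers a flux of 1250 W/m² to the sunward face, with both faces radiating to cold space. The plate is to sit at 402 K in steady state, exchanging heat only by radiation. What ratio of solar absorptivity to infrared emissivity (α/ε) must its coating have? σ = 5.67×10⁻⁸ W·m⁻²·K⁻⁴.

α/ε ≈ 2.37

Balance: αS·A = εσ·2A·T⁴ ⇒ α/ε = 2σT⁴/S.
α/ε = 2·5.67×10⁻⁸·(402)⁴/1250 = 2·5.67×10⁻⁸·2.612×10¹⁰/1250.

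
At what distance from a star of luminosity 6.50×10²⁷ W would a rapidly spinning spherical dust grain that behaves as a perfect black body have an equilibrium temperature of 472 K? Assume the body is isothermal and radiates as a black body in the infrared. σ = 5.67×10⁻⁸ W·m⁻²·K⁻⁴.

d ≈ 2.14×10¹¹ m

For an isothermal black-emitting sphere, (1−a)S·πr² = σ·4πr²·T⁴ ⇒ S = 4σT⁴/(1−a).
S = 4·5.67×10⁻⁸·(472)⁴/1.00 = 11260 W/m².
Flux falls as S = L/(4πd²), so d = √(L/(4πS)) = √(6.50×10²⁷/(4π·11260)).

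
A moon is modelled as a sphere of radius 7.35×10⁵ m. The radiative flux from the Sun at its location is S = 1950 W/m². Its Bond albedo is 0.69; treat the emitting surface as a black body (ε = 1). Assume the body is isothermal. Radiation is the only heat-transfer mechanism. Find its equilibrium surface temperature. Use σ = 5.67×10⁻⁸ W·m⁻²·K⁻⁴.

At equilibrium, absorbed power = emitted power.
Absorbing cross-section = πr² = 1.697×10¹² m²; emitting surface = 4πr² = 6.789×10¹² m² (ratio 4).
(1−a)S·A_cross = εσ·A_surf·T⁴  ⇒  T⁴ = (1−a)S/(4σ).
T⁴ = 0.310·1950/(4·5.67×10⁻⁸) = 2.665×10⁹ K⁴.
T = (2.665×10⁹)^(1/4).

T ≈ 227 K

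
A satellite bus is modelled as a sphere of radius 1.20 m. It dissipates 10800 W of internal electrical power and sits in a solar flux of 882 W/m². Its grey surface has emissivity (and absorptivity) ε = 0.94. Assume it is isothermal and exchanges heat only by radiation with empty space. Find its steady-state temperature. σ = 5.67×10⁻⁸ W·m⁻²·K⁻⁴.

T ≈ 350 K

At steady state, absorbed solar power + internal power = radiated power.
Absorbed: α·S·A_cross = 0.94·882·4.524 = 3751 W (cross-section πr²).
Total input = 3751 + 10800 = 14550 W.
Radiated: εσ·A_surf·T⁴ with A_surf = 4πr² = 18.10 m².
T⁴ = 14550/(0.94·5.67×10⁻⁸·18.10) = 1.509×10¹⁰ K⁴.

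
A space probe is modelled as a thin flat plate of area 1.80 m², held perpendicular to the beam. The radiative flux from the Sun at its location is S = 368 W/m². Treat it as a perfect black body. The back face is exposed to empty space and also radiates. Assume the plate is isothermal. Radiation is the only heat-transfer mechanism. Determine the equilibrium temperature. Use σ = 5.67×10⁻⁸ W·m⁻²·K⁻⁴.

At equilibrium, absorbed power = emitted power.
Absorbing cross-section = A = 1.800 m²; emitting surface = 2A = 3.600 m² (ratio 2).
S·A_cross = εσ·A_surf·T⁴  ⇒  T⁴ = S/(2σ).
T⁴ = 1.00·368/(2·5.67×10⁻⁸) = 3.245×10⁹ K⁴.
T = (3.245×10⁹)^(1/4).

T ≈ 239 K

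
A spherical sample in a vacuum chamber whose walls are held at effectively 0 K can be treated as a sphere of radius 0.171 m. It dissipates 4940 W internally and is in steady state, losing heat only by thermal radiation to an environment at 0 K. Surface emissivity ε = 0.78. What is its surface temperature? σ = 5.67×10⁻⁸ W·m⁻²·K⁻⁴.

T ≈ 743 K

Steady state: internal power = radiated power, P = εσA T⁴.
Radiating area A = 4πr² = 0.3675 m².
T⁴ = P/(εσA) = 4940/(0.78·5.67×10⁻⁸·0.3675) = 3.040×10¹¹ K⁴.
T = (3.040×10¹¹)^(1/4).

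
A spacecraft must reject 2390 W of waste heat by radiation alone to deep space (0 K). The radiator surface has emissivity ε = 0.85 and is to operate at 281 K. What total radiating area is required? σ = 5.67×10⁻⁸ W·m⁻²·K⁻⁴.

A ≈ 7.95 m²

P = εσA T⁴ ⇒ A = P/(εσT⁴).
T⁴ = 6.235×10⁹ K⁴.
A = 2390/(0.85 × 5.67×10⁻⁸ × 6.235×10⁹).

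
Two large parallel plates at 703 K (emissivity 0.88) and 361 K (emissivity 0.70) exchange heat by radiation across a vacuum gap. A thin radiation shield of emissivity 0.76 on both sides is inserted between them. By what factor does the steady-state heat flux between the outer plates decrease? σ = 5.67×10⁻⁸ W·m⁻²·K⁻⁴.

Without shield: q₀ = σΔ(T⁴)/(1/ε₁+1/ε₂−1) with denominator 1.565.
With shield the two gaps are in series; the resistances add: (1/ε₁+1/ε_s−1)+(1/ε_s+1/ε₂−1) = 1.452+1.744 = 3.197.
Heat-flux ratio q₀/q = 3.197/1.565.

factor ≈ 2.04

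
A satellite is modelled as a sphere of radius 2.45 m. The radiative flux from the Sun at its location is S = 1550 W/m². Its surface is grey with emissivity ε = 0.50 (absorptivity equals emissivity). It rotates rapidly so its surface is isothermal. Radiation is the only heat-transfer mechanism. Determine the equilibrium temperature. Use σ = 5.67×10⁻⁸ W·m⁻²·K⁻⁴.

T ≈ 288 K

At equilibrium, absorbed power = emitted power.
Absorbing cross-section = πr² = 18.86 m²; emitting surface = 4πr² = 75.43 m² (ratio 4).
εS·A_cross = εσ·A_surf·T⁴  ⇒  T⁴ = S/(4σ)   (ε cancels).
T⁴ = 1550/(4·5.67×10⁻⁸) = 6.834×10⁹ K⁴.
T = (6.834×10⁹)^(1/4).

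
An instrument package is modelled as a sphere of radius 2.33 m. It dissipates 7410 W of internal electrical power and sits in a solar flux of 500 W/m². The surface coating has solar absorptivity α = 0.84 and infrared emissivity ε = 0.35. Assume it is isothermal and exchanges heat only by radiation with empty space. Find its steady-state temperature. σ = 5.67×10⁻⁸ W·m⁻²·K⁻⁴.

At steady state, absorbed solar power + internal power = radiated power.
Absorbed: α·S·A_cross = 0.84·500·17.06 = 7163 W (cross-section πr²).
Total input = 7163 + 7410 = 14570 W.
Radiated: εσ·A_surf·T⁴ with A_surf = 4πr² = 68.22 m².
T⁴ = 14570/(0.35·5.67×10⁻⁸·68.22) = 1.076×10¹⁰ K⁴.

T ≈ 322 K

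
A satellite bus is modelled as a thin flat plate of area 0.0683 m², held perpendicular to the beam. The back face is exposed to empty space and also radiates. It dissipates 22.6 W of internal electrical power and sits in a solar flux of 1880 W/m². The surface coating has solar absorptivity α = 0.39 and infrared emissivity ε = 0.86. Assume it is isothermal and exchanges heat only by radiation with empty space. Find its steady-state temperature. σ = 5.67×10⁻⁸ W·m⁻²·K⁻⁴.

T ≈ 323 K

At steady state, absorbed solar power + internal power = radiated power.
Absorbed: α·S·A_cross = 0.39·1880·0.06830 = 50.08 W (cross-section A).
Total input = 50.08 + 22.6 = 72.68 W.
Radiated: εσ·A_surf·T⁴ with A_surf = 2A = 0.1366 m².
T⁴ = 72.68/(0.86·5.67×10⁻⁸·0.1366) = 1.091×10¹⁰ K⁴.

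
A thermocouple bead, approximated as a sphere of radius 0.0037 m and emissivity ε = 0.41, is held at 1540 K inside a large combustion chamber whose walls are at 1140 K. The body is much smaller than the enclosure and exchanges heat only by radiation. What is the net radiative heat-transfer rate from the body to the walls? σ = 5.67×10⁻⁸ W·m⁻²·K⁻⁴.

P_net ≈ 15.7 W

For a small grey body in a large enclosure: P_net = εσA(T_body⁴ − T_wall⁴).
A = 4πr² = 1.720×10⁻⁴ m²; T_body⁴ − T_wall⁴ = 5.624×10¹² − 1.689×10¹² = 3.936×10¹² K⁴.
|P_net| = 0.41·5.67×10⁻⁸·1.720×10⁻⁴·3.936×10¹².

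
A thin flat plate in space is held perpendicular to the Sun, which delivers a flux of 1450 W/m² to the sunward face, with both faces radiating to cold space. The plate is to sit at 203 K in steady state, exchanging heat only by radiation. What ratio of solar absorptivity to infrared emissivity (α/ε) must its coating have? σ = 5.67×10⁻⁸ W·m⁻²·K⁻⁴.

Balance: αS·A = εσ·2A·T⁴ ⇒ α/ε = 2σT⁴/S.
α/ε = 2·5.67×10⁻⁸·(203)⁴/1450 = 2·5.67×10⁻⁸·1.698×10⁹/1450.

α/ε ≈ 0.133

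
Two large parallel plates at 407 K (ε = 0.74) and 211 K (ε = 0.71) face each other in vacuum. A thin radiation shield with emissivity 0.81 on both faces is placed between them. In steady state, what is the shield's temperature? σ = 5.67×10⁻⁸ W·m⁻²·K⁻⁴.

In steady state the net flux on the hot side equals that on the cold side.
σ(T₁⁴−T_s⁴)/D₁ = σ(T_s⁴−T₂⁴)/D₂, with D₁ = 1/ε₁+1/ε_s−1 = 1.586, D₂ = 1/ε_s+1/ε₂−1 = 1.643.
Solve for T_s⁴: T_s⁴ = (D₂·T₁⁴ + D₁·T₂⁴)/(D₁+D₂) = 1.494×10¹⁰ K⁴.

T_s ≈ 350 K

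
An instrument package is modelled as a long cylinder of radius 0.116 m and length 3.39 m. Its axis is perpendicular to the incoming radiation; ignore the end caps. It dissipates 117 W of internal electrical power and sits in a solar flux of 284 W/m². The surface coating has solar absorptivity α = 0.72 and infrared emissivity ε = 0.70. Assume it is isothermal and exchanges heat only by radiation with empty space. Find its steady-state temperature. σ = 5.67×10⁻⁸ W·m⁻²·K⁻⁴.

T ≈ 231 K

At steady state, absorbed solar power + internal power = radiated power.
Absorbed: α·S·A_cross = 0.72·284·0.7865 = 160.8 W (cross-section 2rL).
Total input = 160.8 + 117 = 277.8 W.
Radiated: εσ·A_surf·T⁴ with A_surf = 2πrL = 2.471 m².
T⁴ = 277.8/(0.70·5.67×10⁻⁸·2.471) = 2.833×10⁹ K⁴.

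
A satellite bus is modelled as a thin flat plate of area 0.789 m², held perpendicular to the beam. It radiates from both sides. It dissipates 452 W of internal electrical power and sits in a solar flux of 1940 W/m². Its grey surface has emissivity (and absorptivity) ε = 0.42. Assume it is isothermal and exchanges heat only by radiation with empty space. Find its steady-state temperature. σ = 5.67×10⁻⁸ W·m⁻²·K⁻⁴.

T ≈ 413 K

At steady state, absorbed solar power + internal power = radiated power.
Absorbed: α·S·A_cross = 0.42·1940·0.7890 = 642.9 W (cross-section A).
Total input = 642.9 + 452 = 1095 W.
Radiated: εσ·A_surf·T⁴ with A_surf = 2A = 1.578 m².
T⁴ = 1095/(0.42·5.67×10⁻⁸·1.578) = 2.914×10¹⁰ K⁴.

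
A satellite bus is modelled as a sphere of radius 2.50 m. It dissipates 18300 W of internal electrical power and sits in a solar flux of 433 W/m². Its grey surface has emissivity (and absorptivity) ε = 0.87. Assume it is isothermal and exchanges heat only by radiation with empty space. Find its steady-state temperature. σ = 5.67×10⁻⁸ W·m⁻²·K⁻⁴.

T ≈ 285 K

At steady state, absorbed solar power + internal power = radiated power.
Absorbed: α·S·A_cross = 0.87·433·19.63 = 7397 W (cross-section πr²).
Total input = 7397 + 18300 = 25700 W.
Radiated: εσ·A_surf·T⁴ with A_surf = 4πr² = 78.54 m².
T⁴ = 25700/(0.87·5.67×10⁻⁸·78.54) = 6.633×10⁹ K⁴.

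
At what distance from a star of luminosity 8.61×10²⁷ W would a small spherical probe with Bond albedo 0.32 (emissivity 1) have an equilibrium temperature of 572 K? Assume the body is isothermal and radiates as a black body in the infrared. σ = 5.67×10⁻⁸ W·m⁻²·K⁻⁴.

d ≈ 1.39×10¹¹ m

For an isothermal black-emitting sphere, (1−a)S·πr² = σ·4πr²·T⁴ ⇒ S = 4σT⁴/(1−a).
S = 4·5.67×10⁻⁸·(572)⁴/0.680 = 35700 W/m².
Flux falls as S = L/(4πd²), so d = √(L/(4πS)) = √(8.61×10²⁷/(4π·35700)).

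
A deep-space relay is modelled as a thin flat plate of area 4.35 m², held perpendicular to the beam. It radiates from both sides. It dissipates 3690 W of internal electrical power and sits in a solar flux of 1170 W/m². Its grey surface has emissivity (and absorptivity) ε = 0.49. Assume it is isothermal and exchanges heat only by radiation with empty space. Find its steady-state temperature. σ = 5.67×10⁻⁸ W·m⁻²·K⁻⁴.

T ≈ 400 K

At steady state, absorbed solar power + internal power = radiated power.
Absorbed: α·S·A_cross = 0.49·1170·4.350 = 2494 W (cross-section A).
Total input = 2494 + 3690 = 6184 W.
Radiated: εσ·A_surf·T⁴ with A_surf = 2A = 8.700 m².
T⁴ = 6184/(0.49·5.67×10⁻⁸·8.700) = 2.558×10¹⁰ K⁴.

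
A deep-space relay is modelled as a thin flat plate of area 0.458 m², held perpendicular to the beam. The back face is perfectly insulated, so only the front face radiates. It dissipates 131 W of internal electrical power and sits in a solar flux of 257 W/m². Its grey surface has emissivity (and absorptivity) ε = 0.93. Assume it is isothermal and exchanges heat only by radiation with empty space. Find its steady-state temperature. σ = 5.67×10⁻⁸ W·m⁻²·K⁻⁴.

T ≈ 316 K

At steady state, absorbed solar power + internal power = radiated power.
Absorbed: α·S·A_cross = 0.93·257·0.4580 = 109.5 W (cross-section A).
Total input = 109.5 + 131 = 240.5 W.
Radiated: εσ·A_surf·T⁴ with A_surf = A = 0.4580 m².
T⁴ = 240.5/(0.93·5.67×10⁻⁸·0.4580) = 9.957×10⁹ K⁴.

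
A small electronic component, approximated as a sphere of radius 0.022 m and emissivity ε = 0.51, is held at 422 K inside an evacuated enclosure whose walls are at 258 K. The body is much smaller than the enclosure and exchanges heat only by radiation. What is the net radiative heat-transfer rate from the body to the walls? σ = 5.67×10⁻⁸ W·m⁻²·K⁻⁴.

For a small grey body in a large enclosure: P_net = εσA(T_body⁴ − T_wall⁴).
A = 4πr² = 0.006082 m²; T_body⁴ − T_wall⁴ = 3.171×10¹⁰ − 4.431×10⁹ = 2.728×10¹⁰ K⁴.
|P_net| = 0.51·5.67×10⁻⁸·0.006082·2.728×10¹⁰.

P_net ≈ 4.80 W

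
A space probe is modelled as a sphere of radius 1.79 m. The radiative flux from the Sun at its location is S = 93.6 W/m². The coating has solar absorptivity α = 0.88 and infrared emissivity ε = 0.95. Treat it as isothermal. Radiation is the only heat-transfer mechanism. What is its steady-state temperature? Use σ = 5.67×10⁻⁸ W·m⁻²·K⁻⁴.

T ≈ 140 K

At equilibrium, absorbed power = emitted power.
Absorbing cross-section = πr² = 10.07 m²; emitting surface = 4πr² = 40.26 m² (ratio 4).
αS·A_cross = εσ·A_surf·T⁴  ⇒  T⁴ = αS/(ε·4σ).
T⁴ = 0.880·93.6/(0.95·4·5.67×10⁻⁸) = 3.823×10⁸ K⁴.
T = (3.823×10⁸)^(1/4).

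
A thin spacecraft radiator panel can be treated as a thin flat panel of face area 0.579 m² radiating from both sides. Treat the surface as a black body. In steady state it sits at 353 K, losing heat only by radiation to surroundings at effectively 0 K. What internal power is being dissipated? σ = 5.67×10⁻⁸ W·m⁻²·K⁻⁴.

P ≈ 1020 W

Steady state: P = εσA T⁴.
A = 2·0.579 = 1.158 m²; T⁴ = (353)⁴ = 1.553×10¹⁰ K⁴.
P = 1.0 × 5.67×10⁻⁸ × 1.158 × 1.553×10¹⁰.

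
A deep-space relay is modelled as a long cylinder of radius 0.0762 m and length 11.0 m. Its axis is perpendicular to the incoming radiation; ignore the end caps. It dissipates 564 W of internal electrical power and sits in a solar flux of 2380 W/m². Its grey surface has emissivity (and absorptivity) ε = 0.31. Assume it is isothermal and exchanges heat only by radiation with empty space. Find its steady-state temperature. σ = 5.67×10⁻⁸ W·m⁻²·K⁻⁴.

At steady state, absorbed solar power + internal power = radiated power.
Absorbed: α·S·A_cross = 0.31·2380·1.676 = 1237 W (cross-section 2rL).
Total input = 1237 + 564 = 1801 W.
Radiated: εσ·A_surf·T⁴ with A_surf = 2πrL = 5.267 m².
T⁴ = 1801/(0.31·5.67×10⁻⁸·5.267) = 1.945×10¹⁰ K⁴.

T ≈ 373 K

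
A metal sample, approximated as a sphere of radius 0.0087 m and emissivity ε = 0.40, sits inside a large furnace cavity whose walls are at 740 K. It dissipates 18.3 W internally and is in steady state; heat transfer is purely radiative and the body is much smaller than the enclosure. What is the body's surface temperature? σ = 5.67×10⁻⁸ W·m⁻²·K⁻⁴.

For a small grey body in a large enclosure, net radiated power = εσA(T⁴ − T_w⁴).
Steady state: P = εσA(T⁴ − T_w⁴) with A = 4πr² = 9.511×10⁻⁴ m².
T⁴ = P/(εσA) + T_w⁴ = 18.3/(0.40·5.67×10⁻⁸·9.511×10⁻⁴) + (740)⁴
    = 8.483×10¹¹ + 2.999×10¹¹ = 1.148×10¹² K⁴.

T ≈ 1040 K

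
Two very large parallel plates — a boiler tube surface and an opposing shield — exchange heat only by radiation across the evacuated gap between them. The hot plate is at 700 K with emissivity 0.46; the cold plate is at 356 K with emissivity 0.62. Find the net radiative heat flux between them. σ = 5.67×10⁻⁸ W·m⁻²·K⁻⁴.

q ≈ 4560 W/m²

For two infinite grey parallel plates, q = σ(T₁⁴ − T₂⁴)/(1/ε₁ + 1/ε₂ − 1).
T₁⁴ − T₂⁴ = 2.401×10¹¹ − 1.606×10¹⁰ = 2.240×10¹¹ K⁴.
1/ε₁ + 1/ε₂ − 1 = 2.174 + 1.613 − 1 = 2.787.
q = 5.67×10⁻⁸ × 2.240×10¹¹ / 2.787.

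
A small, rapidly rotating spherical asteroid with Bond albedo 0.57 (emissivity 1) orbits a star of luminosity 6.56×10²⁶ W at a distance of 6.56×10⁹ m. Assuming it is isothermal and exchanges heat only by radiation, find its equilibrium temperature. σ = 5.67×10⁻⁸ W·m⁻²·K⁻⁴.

First find the stellar flux at distance d: S = L/(4πd²) = 6.56×10²⁶/(4π·(6.56×10⁹)²) = 1.213×10⁶ W/m².
For an isothermal sphere, absorbed (1−a)S·πr² = emitted σ·4πr²·T⁴, so T⁴ = (1−a)S/(4σ).
T⁴ = 0.430·1.213×10⁶/(4·5.67×10⁻⁸) = 2.300×10¹² K⁴.

T ≈ 1230 K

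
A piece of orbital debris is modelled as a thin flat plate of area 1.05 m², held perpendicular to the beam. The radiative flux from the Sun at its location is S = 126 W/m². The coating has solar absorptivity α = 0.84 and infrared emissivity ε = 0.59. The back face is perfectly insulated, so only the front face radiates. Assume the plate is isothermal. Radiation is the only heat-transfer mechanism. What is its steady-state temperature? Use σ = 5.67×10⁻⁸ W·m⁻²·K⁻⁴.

At equilibrium, absorbed power = emitted power.
Absorbing cross-section = A = 1.050 m²; emitting surface = A = 1.050 m² (ratio 1).
αS·A_cross = εσ·A_surf·T⁴  ⇒  T⁴ = αS/(ε·1σ).
T⁴ = 0.840·126/(0.59·1·5.67×10⁻⁸) = 3.164×10⁹ K⁴.
T = (3.164×10⁹)^(1/4).

T ≈ 237 K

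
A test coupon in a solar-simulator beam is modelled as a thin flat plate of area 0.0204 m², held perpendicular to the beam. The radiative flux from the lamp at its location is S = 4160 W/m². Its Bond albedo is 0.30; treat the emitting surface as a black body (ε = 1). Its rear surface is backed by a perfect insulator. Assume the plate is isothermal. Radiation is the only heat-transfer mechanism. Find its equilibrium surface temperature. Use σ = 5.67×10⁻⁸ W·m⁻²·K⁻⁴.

At equilibrium, absorbed power = emitted power.
Absorbing cross-section = A = 0.02040 m²; emitting surface = A = 0.02040 m² (ratio 1).
(1−a)S·A_cross = εσ·A_surf·T⁴  ⇒  T⁴ = (1−a)S/(1σ).
T⁴ = 0.700·4160/(1·5.67×10⁻⁸) = 5.136×10¹⁰ K⁴.
T = (5.136×10¹⁰)^(1/4).

T ≈ 476 K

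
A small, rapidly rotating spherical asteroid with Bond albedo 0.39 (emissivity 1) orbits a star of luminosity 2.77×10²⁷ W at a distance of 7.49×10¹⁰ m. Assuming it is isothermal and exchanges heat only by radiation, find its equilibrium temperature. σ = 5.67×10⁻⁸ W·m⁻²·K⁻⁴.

First find the stellar flux at distance d: S = L/(4πd²) = 2.77×10²⁷/(4π·(7.49×10¹⁰)²) = 39290 W/m².
For an isothermal sphere, absorbed (1−a)S·πr² = emitted σ·4πr²·T⁴, so T⁴ = (1−a)S/(4σ).
T⁴ = 0.610·39290/(4·5.67×10⁻⁸) = 1.057×10¹¹ K⁴.

T ≈ 570 K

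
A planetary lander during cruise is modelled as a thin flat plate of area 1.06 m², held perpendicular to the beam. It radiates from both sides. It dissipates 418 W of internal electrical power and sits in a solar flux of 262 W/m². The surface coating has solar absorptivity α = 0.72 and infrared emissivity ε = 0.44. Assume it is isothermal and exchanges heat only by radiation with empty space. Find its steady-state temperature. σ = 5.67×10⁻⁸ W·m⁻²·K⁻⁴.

T ≈ 329 K

At steady state, absorbed solar power + internal power = radiated power.
Absorbed: α·S·A_cross = 0.72·262·1.060 = 200.0 W (cross-section A).
Total input = 200.0 + 418 = 618.0 W.
Radiated: εσ·A_surf·T⁴ with A_surf = 2A = 2.120 m².
T⁴ = 618.0/(0.44·5.67×10⁻⁸·2.120) = 1.168×10¹⁰ K⁴.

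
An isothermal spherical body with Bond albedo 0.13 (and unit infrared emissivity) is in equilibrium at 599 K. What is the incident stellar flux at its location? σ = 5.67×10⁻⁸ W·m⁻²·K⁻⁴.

S ≈ 33600 W/m²

(1−a)S·πr² = σ·4πr²·T⁴ ⇒ S = 4σT⁴/(1−a).
S = 4·5.67×10⁻⁸·1.287×10¹¹/0.870.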